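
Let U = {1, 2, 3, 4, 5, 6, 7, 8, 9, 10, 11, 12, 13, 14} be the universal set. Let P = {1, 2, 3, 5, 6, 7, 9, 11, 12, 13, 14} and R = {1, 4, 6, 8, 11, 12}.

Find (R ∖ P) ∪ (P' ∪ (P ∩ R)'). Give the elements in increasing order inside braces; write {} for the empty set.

{2, 3, 4, 5, 7, 8, 9, 10, 13, 14}

R ∖ P = {4, 8}
P' = {4, 8, 10}
P ∩ R = {1, 6, 11, 12}
(P ∩ R)' = {2, 3, 4, 5, 7, 8, 9, 10, 13, 14}
P' ∪ (P ∩ R)' = {2, 3, 4, 5, 7, 8, 9, 10, 13, 14}
(R ∖ P) ∪ (P' ∪ (P ∩ R)') = {2, 3, 4, 5, 7, 8, 9, 10, 13, 14}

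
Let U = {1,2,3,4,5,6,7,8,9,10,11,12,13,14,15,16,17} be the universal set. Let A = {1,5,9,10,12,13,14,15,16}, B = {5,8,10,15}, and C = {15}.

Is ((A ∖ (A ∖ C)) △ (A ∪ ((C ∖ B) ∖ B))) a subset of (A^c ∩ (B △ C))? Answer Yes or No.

A ∖ C = {1,5,9,10,12,13,14,16}
A ∖ (A ∖ C) = {15}
C ∖ B = {}
(C ∖ B) ∖ B = {}
A ∪ ((C ∖ B) ∖ B) = {1,5,9,10,12,13,14,15,16}
(A ∖ (A ∖ C)) △ (A ∪ ((C ∖ B) ∖ B)) = {1,5,9,10,12,13,14,16}
A^c = {2,3,4,6,7,8,11,17}
B △ C = {5,8,10}
A^c ∩ (B △ C) = {8}
1 ∈ (A ∖ (A ∖ C)) △ (A ∪ ((C ∖ B) ∖ B)) but 1 ∉ A^c ∩ (B △ C), so the inclusion fails.

No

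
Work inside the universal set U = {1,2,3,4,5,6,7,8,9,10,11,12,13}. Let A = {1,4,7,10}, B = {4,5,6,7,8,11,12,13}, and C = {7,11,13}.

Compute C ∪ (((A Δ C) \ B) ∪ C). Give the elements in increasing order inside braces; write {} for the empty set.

A Δ C = {1,4,10,11,13}
(A Δ C) \ B = {1,10}
((A Δ C) \ B) ∪ C = {1,7,10,11,13}
C ∪ (((A Δ C) \ B) ∪ C) = {1,7,10,11,13}

{1,7,10,11,13}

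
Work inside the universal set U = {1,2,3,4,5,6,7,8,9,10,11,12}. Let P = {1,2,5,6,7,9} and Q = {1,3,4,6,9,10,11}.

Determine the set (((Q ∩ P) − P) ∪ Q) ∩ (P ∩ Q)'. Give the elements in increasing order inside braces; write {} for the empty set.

Q ∩ P = {1,6,9}
(Q ∩ P) − P = {}
((Q ∩ P) − P) ∪ Q = {1,3,4,6,9,10,11}
P ∩ Q = {1,6,9}
(P ∩ Q)' = {2,3,4,5,7,8,10,11,12}
(((Q ∩ P) − P) ∪ Q) ∩ (P ∩ Q)' = {3,4,10,11}

{3,4,10,11}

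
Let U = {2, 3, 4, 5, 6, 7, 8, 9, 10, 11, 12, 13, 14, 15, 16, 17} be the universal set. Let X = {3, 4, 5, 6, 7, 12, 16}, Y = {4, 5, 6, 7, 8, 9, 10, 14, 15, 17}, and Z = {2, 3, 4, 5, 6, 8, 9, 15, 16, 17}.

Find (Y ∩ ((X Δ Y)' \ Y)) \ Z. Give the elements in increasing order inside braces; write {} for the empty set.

X Δ Y = {3, 8, 9, 10, 12, 14, 15, 16, 17}
(X Δ Y)' = {2, 4, 5, 6, 7, 11, 13}
(X Δ Y)' \ Y = {2, 11, 13}
Y ∩ ((X Δ Y)' \ Y) = {}
(Y ∩ ((X Δ Y)' \ Y)) \ Z = {}

{}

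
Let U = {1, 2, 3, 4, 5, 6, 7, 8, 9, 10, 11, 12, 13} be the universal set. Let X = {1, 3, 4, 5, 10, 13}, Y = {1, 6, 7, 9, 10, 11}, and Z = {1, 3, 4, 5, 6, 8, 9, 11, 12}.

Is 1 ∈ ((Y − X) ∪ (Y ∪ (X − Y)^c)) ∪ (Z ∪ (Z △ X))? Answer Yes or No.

Yes

1 ∈ Y and 1 ∈ X, so 1 ∉ Y − X
1 ∈ X and 1 ∈ Y, so 1 ∉ X − Y
1 ∈ (X − Y)^c since 1 ∉ (X − Y)
1 ∈ Y and 1 ∈ (X − Y)^c, so 1 ∈ Y ∪ (X − Y)^c
1 ∉ (Y − X) and 1 ∈ (Y ∪ (X − Y)^c), so 1 ∈ (Y − X) ∪ (Y ∪ (X − Y)^c)
1 ∈ Z and 1 ∈ X, so 1 ∉ Z △ X
1 ∈ Z and 1 ∉ (Z △ X), so 1 ∈ Z ∪ (Z △ X)
1 ∈ ((Y − X) ∪ (Y ∪ (X − Y)^c)) and 1 ∈ (Z ∪ (Z △ X)), so 1 ∈ ((Y − X) ∪ (Y ∪ (X − Y)^c)) ∪ (Z ∪ (Z △ X))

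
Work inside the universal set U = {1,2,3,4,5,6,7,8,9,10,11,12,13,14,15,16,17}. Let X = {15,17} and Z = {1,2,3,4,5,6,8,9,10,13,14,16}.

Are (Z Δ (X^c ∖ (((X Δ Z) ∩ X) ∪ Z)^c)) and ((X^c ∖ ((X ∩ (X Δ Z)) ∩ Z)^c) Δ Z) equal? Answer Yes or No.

X^c = {1,2,3,4,5,6,7,8,9,10,11,12,13,14,16}
X Δ Z = {1,2,3,4,5,6,8,9,10,13,14,15,16,17}
(X Δ Z) ∩ X = {15,17}
((X Δ Z) ∩ X) ∪ Z = {1,2,3,4,5,6,8,9,10,13,14,15,16,17}
(((X Δ Z) ∩ X) ∪ Z)^c = {7,11,12}
X^c ∖ (((X Δ Z) ∩ X) ∪ Z)^c = {1,2,3,4,5,6,8,9,10,13,14,16}
Z Δ (X^c ∖ (((X Δ Z) ∩ X) ∪ Z)^c) = {}
X ∩ (X Δ Z) = {15,17}
(X ∩ (X Δ Z)) ∩ Z = {}
((X ∩ (X Δ Z)) ∩ Z)^c = {1,2,3,4,5,6,7,8,9,10,11,12,13,14,15,16,17}
X^c ∖ ((X ∩ (X Δ Z)) ∩ Z)^c = {}
(X^c ∖ ((X ∩ (X Δ Z)) ∩ Z)^c) Δ Z = {1,2,3,4,5,6,8,9,10,13,14,16}
1 ∈ (X^c ∖ ((X ∩ (X Δ Z)) ∩ Z)^c) Δ Z but 1 ∉ Z Δ (X^c ∖ (((X Δ Z) ∩ X) ∪ Z)^c), so they differ.

No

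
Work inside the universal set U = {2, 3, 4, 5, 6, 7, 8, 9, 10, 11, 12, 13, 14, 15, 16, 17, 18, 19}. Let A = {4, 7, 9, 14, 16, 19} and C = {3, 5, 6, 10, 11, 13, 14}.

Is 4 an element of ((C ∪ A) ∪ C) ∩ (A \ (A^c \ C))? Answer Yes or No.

4 ∉ C and 4 ∈ A, so 4 ∈ C ∪ A
4 ∈ (C ∪ A) and 4 ∉ C, so 4 ∈ (C ∪ A) ∪ C
4 ∈ A, so 4 ∉ A^c
4 ∉ A^c and 4 ∉ C, so 4 ∉ A^c \ C
4 ∈ A and 4 ∉ (A^c \ C), so 4 ∈ A \ (A^c \ C)
4 ∈ ((C ∪ A) ∪ C) and 4 ∈ (A \ (A^c \ C)), so 4 ∈ ((C ∪ A) ∪ C) ∩ (A \ (A^c \ C))

Yes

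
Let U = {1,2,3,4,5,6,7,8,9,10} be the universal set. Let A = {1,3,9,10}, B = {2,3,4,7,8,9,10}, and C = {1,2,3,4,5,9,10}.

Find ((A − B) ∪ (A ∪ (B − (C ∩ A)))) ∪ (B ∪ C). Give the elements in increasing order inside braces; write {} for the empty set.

{1,2,3,4,5,7,8,9,10}

A − B = {1}
C ∩ A = {1,3,9,10}
B − (C ∩ A) = {2,4,7,8}
A ∪ (B − (C ∩ A)) = {1,2,3,4,7,8,9,10}
(A − B) ∪ (A ∪ (B − (C ∩ A))) = {1,2,3,4,7,8,9,10}
B ∪ C = {1,2,3,4,5,7,8,9,10}
((A − B) ∪ (A ∪ (B − (C ∩ A)))) ∪ (B ∪ C) = {1,2,3,4,5,7,8,9,10}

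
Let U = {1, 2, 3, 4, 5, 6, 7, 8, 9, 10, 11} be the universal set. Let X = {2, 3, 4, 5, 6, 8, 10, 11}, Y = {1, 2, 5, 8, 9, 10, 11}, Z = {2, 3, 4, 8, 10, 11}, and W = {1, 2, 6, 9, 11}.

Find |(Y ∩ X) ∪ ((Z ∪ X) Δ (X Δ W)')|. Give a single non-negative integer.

8

Y ∩ X = {2, 5, 8, 10, 11}
Z ∪ X = {2, 3, 4, 5, 6, 8, 10, 11}
X Δ W = {1, 3, 4, 5, 8, 9, 10}
(X Δ W)' = {2, 6, 7, 11}
(Z ∪ X) Δ (X Δ W)' = {3, 4, 5, 7, 8, 10}
(Y ∩ X) ∪ ((Z ∪ X) Δ (X Δ W)') = {2, 3, 4, 5, 7, 8, 10, 11}
|(Y ∩ X) ∪ ((Z ∪ X) Δ (X Δ W)')| = 8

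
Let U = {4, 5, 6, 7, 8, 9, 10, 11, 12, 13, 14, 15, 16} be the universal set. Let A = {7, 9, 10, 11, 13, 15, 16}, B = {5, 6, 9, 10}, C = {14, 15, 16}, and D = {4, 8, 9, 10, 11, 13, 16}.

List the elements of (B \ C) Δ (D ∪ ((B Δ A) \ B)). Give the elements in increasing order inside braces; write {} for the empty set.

{4, 5, 6, 7, 8, 11, 13, 15, 16}

B \ C = {5, 6, 9, 10}
B Δ A = {5, 6, 7, 11, 13, 15, 16}
(B Δ A) \ B = {7, 11, 13, 15, 16}
D ∪ ((B Δ A) \ B) = {4, 7, 8, 9, 10, 11, 13, 15, 16}
(B \ C) Δ (D ∪ ((B Δ A) \ B)) = {4, 5, 6, 7, 8, 11, 13, 15, 16}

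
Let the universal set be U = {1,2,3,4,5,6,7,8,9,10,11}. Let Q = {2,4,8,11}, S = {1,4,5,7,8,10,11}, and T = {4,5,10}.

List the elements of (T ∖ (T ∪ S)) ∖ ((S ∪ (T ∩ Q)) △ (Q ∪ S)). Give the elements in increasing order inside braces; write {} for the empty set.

{}

T ∪ S = {1,4,5,7,8,10,11}
T ∖ (T ∪ S) = {}
T ∩ Q = {4}
S ∪ (T ∩ Q) = {1,4,5,7,8,10,11}
Q ∪ S = {1,2,4,5,7,8,10,11}
(S ∪ (T ∩ Q)) △ (Q ∪ S) = {2}
(T ∖ (T ∪ S)) ∖ ((S ∪ (T ∩ Q)) △ (Q ∪ S)) = {}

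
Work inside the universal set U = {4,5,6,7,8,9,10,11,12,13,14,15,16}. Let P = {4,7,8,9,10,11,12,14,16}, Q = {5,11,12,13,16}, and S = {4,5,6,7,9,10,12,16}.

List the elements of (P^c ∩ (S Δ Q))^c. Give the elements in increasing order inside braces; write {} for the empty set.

P^c = {5,6,13,15}
S Δ Q = {4,6,7,9,10,11,13}
P^c ∩ (S Δ Q) = {6,13}
(P^c ∩ (S Δ Q))^c = {4,5,7,8,9,10,11,12,14,15,16}

{4,5,7,8,9,10,11,12,14,15,16}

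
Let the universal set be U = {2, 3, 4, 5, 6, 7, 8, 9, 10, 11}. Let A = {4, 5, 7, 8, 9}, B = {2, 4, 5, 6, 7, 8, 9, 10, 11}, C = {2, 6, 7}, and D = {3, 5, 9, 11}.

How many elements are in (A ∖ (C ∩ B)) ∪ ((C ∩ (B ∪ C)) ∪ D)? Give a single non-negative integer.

9

C ∩ B = {2, 6, 7}
A ∖ (C ∩ B) = {4, 5, 8, 9}
B ∪ C = {2, 4, 5, 6, 7, 8, 9, 10, 11}
C ∩ (B ∪ C) = {2, 6, 7}
(C ∩ (B ∪ C)) ∪ D = {2, 3, 5, 6, 7, 9, 11}
(A ∖ (C ∩ B)) ∪ ((C ∩ (B ∪ C)) ∪ D) = {2, 3, 4, 5, 6, 7, 8, 9, 11}
|(A ∖ (C ∩ B)) ∪ ((C ∩ (B ∪ C)) ∪ D)| = 9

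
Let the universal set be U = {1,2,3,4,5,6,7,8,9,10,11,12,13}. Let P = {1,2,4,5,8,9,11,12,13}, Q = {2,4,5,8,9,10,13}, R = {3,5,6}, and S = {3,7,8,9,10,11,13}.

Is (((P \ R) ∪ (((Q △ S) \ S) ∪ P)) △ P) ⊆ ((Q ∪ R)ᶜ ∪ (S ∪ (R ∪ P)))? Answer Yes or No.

Yes

P \ R = {1,2,4,8,9,11,12,13}
Q △ S = {2,3,4,5,7,11}
(Q △ S) \ S = {2,4,5}
((Q △ S) \ S) ∪ P = {1,2,4,5,8,9,11,12,13}
(P \ R) ∪ (((Q △ S) \ S) ∪ P) = {1,2,4,5,8,9,11,12,13}
((P \ R) ∪ (((Q △ S) \ S) ∪ P)) △ P = {}
Q ∪ R = {2,3,4,5,6,8,9,10,13}
(Q ∪ R)ᶜ = {1,7,11,12}
R ∪ P = {1,2,3,4,5,6,8,9,11,12,13}
S ∪ (R ∪ P) = {1,2,3,4,5,6,7,8,9,10,11,12,13}
(Q ∪ R)ᶜ ∪ (S ∪ (R ∪ P)) = {1,2,3,4,5,6,7,8,9,10,11,12,13}
Every element of {} is in {1,2,3,4,5,6,7,8,9,10,11,12,13}, so ((P \ R) ∪ (((Q △ S) \ S) ∪ P)) △ P ⊆ (Q ∪ R)ᶜ ∪ (S ∪ (R ∪ P)).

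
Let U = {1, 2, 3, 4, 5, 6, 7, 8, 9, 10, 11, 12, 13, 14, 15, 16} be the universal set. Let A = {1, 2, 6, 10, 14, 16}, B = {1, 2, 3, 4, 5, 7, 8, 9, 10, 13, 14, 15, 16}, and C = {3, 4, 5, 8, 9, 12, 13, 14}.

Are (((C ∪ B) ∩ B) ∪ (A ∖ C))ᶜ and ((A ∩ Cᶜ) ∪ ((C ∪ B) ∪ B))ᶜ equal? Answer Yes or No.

C ∪ B = {1, 2, 3, 4, 5, 7, 8, 9, 10, 12, 13, 14, 15, 16}
(C ∪ B) ∩ B = {1, 2, 3, 4, 5, 7, 8, 9, 10, 13, 14, 15, 16}
A ∖ C = {1, 2, 6, 10, 16}
((C ∪ B) ∩ B) ∪ (A ∖ C) = {1, 2, 3, 4, 5, 6, 7, 8, 9, 10, 13, 14, 15, 16}
(((C ∪ B) ∩ B) ∪ (A ∖ C))ᶜ = {11, 12}
Cᶜ = {1, 2, 6, 7, 10, 11, 15, 16}
A ∩ Cᶜ = {1, 2, 6, 10, 16}
(C ∪ B) ∪ B = {1, 2, 3, 4, 5, 7, 8, 9, 10, 12, 13, 14, 15, 16}
(A ∩ Cᶜ) ∪ ((C ∪ B) ∪ B) = {1, 2, 3, 4, 5, 6, 7, 8, 9, 10, 12, 13, 14, 15, 16}
((A ∩ Cᶜ) ∪ ((C ∪ B) ∪ B))ᶜ = {11}
12 ∈ (((C ∪ B) ∩ B) ∪ (A ∖ C))ᶜ but 12 ∉ ((A ∩ Cᶜ) ∪ ((C ∪ B) ∪ B))ᶜ, so they differ.

No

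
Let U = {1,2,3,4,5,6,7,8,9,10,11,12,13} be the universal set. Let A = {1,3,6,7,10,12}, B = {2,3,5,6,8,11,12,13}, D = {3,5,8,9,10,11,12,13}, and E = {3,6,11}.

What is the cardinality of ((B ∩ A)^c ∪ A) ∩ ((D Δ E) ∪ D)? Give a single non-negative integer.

B ∩ A = {3,6,12}
(B ∩ A)^c = {1,2,4,5,7,8,9,10,11,13}
(B ∩ A)^c ∪ A = {1,2,3,4,5,6,7,8,9,10,11,12,13}
D Δ E = {5,6,8,9,10,12,13}
(D Δ E) ∪ D = {3,5,6,8,9,10,11,12,13}
((B ∩ A)^c ∪ A) ∩ ((D Δ E) ∪ D) = {3,5,6,8,9,10,11,12,13}
|((B ∩ A)^c ∪ A) ∩ ((D Δ E) ∪ D)| = 9

9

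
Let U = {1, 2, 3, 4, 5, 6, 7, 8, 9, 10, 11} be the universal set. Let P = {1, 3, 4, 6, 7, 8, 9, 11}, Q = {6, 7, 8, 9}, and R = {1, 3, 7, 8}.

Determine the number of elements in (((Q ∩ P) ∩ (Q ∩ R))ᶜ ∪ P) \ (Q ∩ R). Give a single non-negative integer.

9

Q ∩ P = {6, 7, 8, 9}
Q ∩ R = {7, 8}
(Q ∩ P) ∩ (Q ∩ R) = {7, 8}
((Q ∩ P) ∩ (Q ∩ R))ᶜ = {1, 2, 3, 4, 5, 6, 9, 10, 11}
((Q ∩ P) ∩ (Q ∩ R))ᶜ ∪ P = {1, 2, 3, 4, 5, 6, 7, 8, 9, 10, 11}
(((Q ∩ P) ∩ (Q ∩ R))ᶜ ∪ P) \ (Q ∩ R) = {1, 2, 3, 4, 5, 6, 9, 10, 11}
|(((Q ∩ P) ∩ (Q ∩ R))ᶜ ∪ P) \ (Q ∩ R)| = 9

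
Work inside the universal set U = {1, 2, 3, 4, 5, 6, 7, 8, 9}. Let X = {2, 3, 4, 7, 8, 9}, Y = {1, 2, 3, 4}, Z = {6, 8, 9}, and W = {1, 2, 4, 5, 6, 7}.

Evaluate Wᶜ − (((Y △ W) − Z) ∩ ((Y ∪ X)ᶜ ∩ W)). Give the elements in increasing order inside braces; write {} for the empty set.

Wᶜ = {3, 8, 9}
Y △ W = {3, 5, 6, 7}
(Y △ W) − Z = {3, 5, 7}
Y ∪ X = {1, 2, 3, 4, 7, 8, 9}
(Y ∪ X)ᶜ = {5, 6}
(Y ∪ X)ᶜ ∩ W = {5, 6}
((Y △ W) − Z) ∩ ((Y ∪ X)ᶜ ∩ W) = {5}
Wᶜ − (((Y △ W) − Z) ∩ ((Y ∪ X)ᶜ ∩ W)) = {3, 8, 9}

{3, 8, 9}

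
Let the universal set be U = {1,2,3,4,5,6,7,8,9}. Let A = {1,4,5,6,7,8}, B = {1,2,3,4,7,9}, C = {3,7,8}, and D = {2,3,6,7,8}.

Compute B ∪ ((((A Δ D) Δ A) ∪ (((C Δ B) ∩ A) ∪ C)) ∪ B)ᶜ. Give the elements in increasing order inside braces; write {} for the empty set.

{1,2,3,4,5,7,9}

A Δ D = {1,2,3,4,5}
(A Δ D) Δ A = {2,3,6,7,8}
C Δ B = {1,2,4,8,9}
(C Δ B) ∩ A = {1,4,8}
((C Δ B) ∩ A) ∪ C = {1,3,4,7,8}
((A Δ D) Δ A) ∪ (((C Δ B) ∩ A) ∪ C) = {1,2,3,4,6,7,8}
(((A Δ D) Δ A) ∪ (((C Δ B) ∩ A) ∪ C)) ∪ B = {1,2,3,4,6,7,8,9}
((((A Δ D) Δ A) ∪ (((C Δ B) ∩ A) ∪ C)) ∪ B)ᶜ = {5}
B ∪ ((((A Δ D) Δ A) ∪ (((C Δ B) ∩ A) ∪ C)) ∪ B)ᶜ = {1,2,3,4,5,7,9}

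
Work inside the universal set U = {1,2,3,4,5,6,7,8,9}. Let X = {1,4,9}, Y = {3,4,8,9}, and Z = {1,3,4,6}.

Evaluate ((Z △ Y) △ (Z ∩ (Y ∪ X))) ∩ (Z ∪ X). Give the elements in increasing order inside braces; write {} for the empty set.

{3,4,6,9}

Z △ Y = {1,6,8,9}
Y ∪ X = {1,3,4,8,9}
Z ∩ (Y ∪ X) = {1,3,4}
(Z △ Y) △ (Z ∩ (Y ∪ X)) = {3,4,6,8,9}
Z ∪ X = {1,3,4,6,9}
((Z △ Y) △ (Z ∩ (Y ∪ X))) ∩ (Z ∪ X) = {3,4,6,9}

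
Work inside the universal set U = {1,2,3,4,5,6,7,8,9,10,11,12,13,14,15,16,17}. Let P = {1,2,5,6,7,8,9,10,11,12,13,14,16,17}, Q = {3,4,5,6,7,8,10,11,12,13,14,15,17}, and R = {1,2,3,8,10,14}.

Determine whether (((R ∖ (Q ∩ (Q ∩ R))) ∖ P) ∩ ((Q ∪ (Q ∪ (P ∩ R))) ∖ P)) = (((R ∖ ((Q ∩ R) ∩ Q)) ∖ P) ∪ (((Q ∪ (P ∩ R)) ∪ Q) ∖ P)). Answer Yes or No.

Q ∩ R = {3,8,10,14}
Q ∩ (Q ∩ R) = {3,8,10,14}
R ∖ (Q ∩ (Q ∩ R)) = {1,2}
(R ∖ (Q ∩ (Q ∩ R))) ∖ P = {}
P ∩ R = {1,2,8,10,14}
Q ∪ (P ∩ R) = {1,2,3,4,5,6,7,8,10,11,12,13,14,15,17}
Q ∪ (Q ∪ (P ∩ R)) = {1,2,3,4,5,6,7,8,10,11,12,13,14,15,17}
(Q ∪ (Q ∪ (P ∩ R))) ∖ P = {3,4,15}
((R ∖ (Q ∩ (Q ∩ R))) ∖ P) ∩ ((Q ∪ (Q ∪ (P ∩ R))) ∖ P) = {}
(Q ∩ R) ∩ Q = {3,8,10,14}
R ∖ ((Q ∩ R) ∩ Q) = {1,2}
(R ∖ ((Q ∩ R) ∩ Q)) ∖ P = {}
(Q ∪ (P ∩ R)) ∪ Q = {1,2,3,4,5,6,7,8,10,11,12,13,14,15,17}
((Q ∪ (P ∩ R)) ∪ Q) ∖ P = {3,4,15}
((R ∖ ((Q ∩ R) ∩ Q)) ∖ P) ∪ (((Q ∪ (P ∩ R)) ∪ Q) ∖ P) = {3,4,15}
3 ∈ ((R ∖ ((Q ∩ R) ∩ Q)) ∖ P) ∪ (((Q ∪ (P ∩ R)) ∪ Q) ∖ P) but 3 ∉ ((R ∖ (Q ∩ (Q ∩ R))) ∖ P) ∩ ((Q ∪ (Q ∪ (P ∩ R))) ∖ P), so they differ.

No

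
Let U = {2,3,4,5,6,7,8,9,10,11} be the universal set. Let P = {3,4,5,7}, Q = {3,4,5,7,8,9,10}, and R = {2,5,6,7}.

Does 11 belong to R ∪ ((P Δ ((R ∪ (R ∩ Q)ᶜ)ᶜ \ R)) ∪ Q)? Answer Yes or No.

11 ∉ R and 11 ∉ Q, so 11 ∉ R ∩ Q
11 ∈ (R ∩ Q)ᶜ since 11 ∉ (R ∩ Q)
11 ∉ R and 11 ∈ (R ∩ Q)ᶜ, so 11 ∈ R ∪ (R ∩ Q)ᶜ
11 ∉ (R ∪ (R ∩ Q)ᶜ)ᶜ since 11 ∈ (R ∪ (R ∩ Q)ᶜ)
11 ∉ (R ∪ (R ∩ Q)ᶜ)ᶜ and 11 ∉ R, so 11 ∉ (R ∪ (R ∩ Q)ᶜ)ᶜ \ R
11 ∉ P and 11 ∉ ((R ∪ (R ∩ Q)ᶜ)ᶜ \ R), so 11 ∉ P Δ ((R ∪ (R ∩ Q)ᶜ)ᶜ \ R)
11 ∉ (P Δ ((R ∪ (R ∩ Q)ᶜ)ᶜ \ R)) and 11 ∉ Q, so 11 ∉ (P Δ ((R ∪ (R ∩ Q)ᶜ)ᶜ \ R)) ∪ Q
11 ∉ R and 11 ∉ ((P Δ ((R ∪ (R ∩ Q)ᶜ)ᶜ \ R)) ∪ Q), so 11 ∉ R ∪ ((P Δ ((R ∪ (R ∩ Q)ᶜ)ᶜ \ R)) ∪ Q)

No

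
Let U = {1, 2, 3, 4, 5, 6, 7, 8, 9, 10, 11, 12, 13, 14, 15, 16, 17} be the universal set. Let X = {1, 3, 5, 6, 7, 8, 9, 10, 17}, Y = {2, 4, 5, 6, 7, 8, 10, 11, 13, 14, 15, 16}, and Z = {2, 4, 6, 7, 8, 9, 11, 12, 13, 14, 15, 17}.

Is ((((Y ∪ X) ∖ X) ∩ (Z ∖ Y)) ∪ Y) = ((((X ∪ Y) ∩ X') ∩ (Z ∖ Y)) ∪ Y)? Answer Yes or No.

Y ∪ X = {1, 2, 3, 4, 5, 6, 7, 8, 9, 10, 11, 13, 14, 15, 16, 17}
(Y ∪ X) ∖ X = {2, 4, 11, 13, 14, 15, 16}
Z ∖ Y = {9, 12, 17}
((Y ∪ X) ∖ X) ∩ (Z ∖ Y) = {}
(((Y ∪ X) ∖ X) ∩ (Z ∖ Y)) ∪ Y = {2, 4, 5, 6, 7, 8, 10, 11, 13, 14, 15, 16}
X ∪ Y = {1, 2, 3, 4, 5, 6, 7, 8, 9, 10, 11, 13, 14, 15, 16, 17}
X' = {2, 4, 11, 12, 13, 14, 15, 16}
(X ∪ Y) ∩ X' = {2, 4, 11, 13, 14, 15, 16}
((X ∪ Y) ∩ X') ∩ (Z ∖ Y) = {}
(((X ∪ Y) ∩ X') ∩ (Z ∖ Y)) ∪ Y = {2, 4, 5, 6, 7, 8, 10, 11, 13, 14, 15, 16}
Both equal {2, 4, 5, 6, 7, 8, 10, 11, 13, 14, 15, 16}, so (((Y ∪ X) ∖ X) ∩ (Z ∖ Y)) ∪ Y = (((X ∪ Y) ∩ X') ∩ (Z ∖ Y)) ∪ Y.

Yes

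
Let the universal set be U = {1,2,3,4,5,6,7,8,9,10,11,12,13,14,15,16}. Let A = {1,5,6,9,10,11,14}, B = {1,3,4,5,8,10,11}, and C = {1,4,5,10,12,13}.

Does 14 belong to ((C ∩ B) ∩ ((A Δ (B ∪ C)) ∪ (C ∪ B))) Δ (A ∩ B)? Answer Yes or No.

14 ∉ C and 14 ∉ B, so 14 ∉ C ∩ B
14 ∉ B and 14 ∉ C, so 14 ∉ B ∪ C
14 ∈ A and 14 ∉ (B ∪ C), so 14 ∈ A Δ (B ∪ C)
14 ∉ C and 14 ∉ B, so 14 ∉ C ∪ B
14 ∈ (A Δ (B ∪ C)) and 14 ∉ (C ∪ B), so 14 ∈ (A Δ (B ∪ C)) ∪ (C ∪ B)
14 ∉ (C ∩ B) and 14 ∈ ((A Δ (B ∪ C)) ∪ (C ∪ B)), so 14 ∉ (C ∩ B) ∩ ((A Δ (B ∪ C)) ∪ (C ∪ B))
14 ∈ A and 14 ∉ B, so 14 ∉ A ∩ B
14 ∉ ((C ∩ B) ∩ ((A Δ (B ∪ C)) ∪ (C ∪ B))) and 14 ∉ (A ∩ B), so 14 ∉ ((C ∩ B) ∩ ((A Δ (B ∪ C)) ∪ (C ∪ B))) Δ (A ∩ B)

No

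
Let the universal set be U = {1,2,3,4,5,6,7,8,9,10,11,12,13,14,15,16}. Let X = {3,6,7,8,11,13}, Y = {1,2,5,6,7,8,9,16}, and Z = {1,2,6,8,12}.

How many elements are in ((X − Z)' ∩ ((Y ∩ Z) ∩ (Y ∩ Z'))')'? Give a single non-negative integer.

X − Z = {3,7,11,13}
(X − Z)' = {1,2,4,5,6,8,9,10,12,14,15,16}
Y ∩ Z = {1,2,6,8}
Z' = {3,4,5,7,9,10,11,13,14,15,16}
Y ∩ Z' = {5,7,9,16}
(Y ∩ Z) ∩ (Y ∩ Z') = {}
((Y ∩ Z) ∩ (Y ∩ Z'))' = {1,2,3,4,5,6,7,8,9,10,11,12,13,14,15,16}
(X − Z)' ∩ ((Y ∩ Z) ∩ (Y ∩ Z'))' = {1,2,4,5,6,8,9,10,12,14,15,16}
((X − Z)' ∩ ((Y ∩ Z) ∩ (Y ∩ Z'))')' = {3,7,11,13}
|((X − Z)' ∩ ((Y ∩ Z) ∩ (Y ∩ Z'))')'| = 4

4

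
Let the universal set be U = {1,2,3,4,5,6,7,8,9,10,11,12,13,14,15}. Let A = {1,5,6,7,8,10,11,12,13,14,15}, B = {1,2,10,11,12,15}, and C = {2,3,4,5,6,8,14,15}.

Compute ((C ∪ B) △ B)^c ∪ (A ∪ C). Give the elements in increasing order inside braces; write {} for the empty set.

{1,2,3,4,5,6,7,8,9,10,11,12,13,14,15}

C ∪ B = {1,2,3,4,5,6,8,10,11,12,14,15}
(C ∪ B) △ B = {3,4,5,6,8,14}
((C ∪ B) △ B)^c = {1,2,7,9,10,11,12,13,15}
A ∪ C = {1,2,3,4,5,6,7,8,10,11,12,13,14,15}
((C ∪ B) △ B)^c ∪ (A ∪ C) = {1,2,3,4,5,6,7,8,9,10,11,12,13,14,15}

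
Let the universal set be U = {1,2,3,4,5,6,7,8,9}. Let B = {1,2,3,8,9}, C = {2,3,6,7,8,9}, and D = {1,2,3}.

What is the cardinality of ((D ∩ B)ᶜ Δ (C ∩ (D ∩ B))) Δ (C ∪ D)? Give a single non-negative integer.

3

D ∩ B = {1,2,3}
(D ∩ B)ᶜ = {4,5,6,7,8,9}
C ∩ (D ∩ B) = {2,3}
(D ∩ B)ᶜ Δ (C ∩ (D ∩ B)) = {2,3,4,5,6,7,8,9}
C ∪ D = {1,2,3,6,7,8,9}
((D ∩ B)ᶜ Δ (C ∩ (D ∩ B))) Δ (C ∪ D) = {1,4,5}
|((D ∩ B)ᶜ Δ (C ∩ (D ∩ B))) Δ (C ∪ D)| = 3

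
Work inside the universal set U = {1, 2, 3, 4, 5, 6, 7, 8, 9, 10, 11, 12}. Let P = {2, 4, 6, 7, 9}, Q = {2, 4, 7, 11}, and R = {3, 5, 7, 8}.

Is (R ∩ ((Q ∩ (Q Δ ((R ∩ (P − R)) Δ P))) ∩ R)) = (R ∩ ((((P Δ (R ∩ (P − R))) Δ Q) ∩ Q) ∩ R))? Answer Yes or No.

P − R = {2, 4, 6, 9}
R ∩ (P − R) = {}
(R ∩ (P − R)) Δ P = {2, 4, 6, 7, 9}
Q Δ ((R ∩ (P − R)) Δ P) = {6, 9, 11}
Q ∩ (Q Δ ((R ∩ (P − R)) Δ P)) = {11}
(Q ∩ (Q Δ ((R ∩ (P − R)) Δ P))) ∩ R = {}
R ∩ ((Q ∩ (Q Δ ((R ∩ (P − R)) Δ P))) ∩ R) = {}
P Δ (R ∩ (P − R)) = {2, 4, 6, 7, 9}
(P Δ (R ∩ (P − R))) Δ Q = {6, 9, 11}
((P Δ (R ∩ (P − R))) Δ Q) ∩ Q = {11}
(((P Δ (R ∩ (P − R))) Δ Q) ∩ Q) ∩ R = {}
R ∩ ((((P Δ (R ∩ (P − R))) Δ Q) ∩ Q) ∩ R) = {}
Both equal {}, so R ∩ ((Q ∩ (Q Δ ((R ∩ (P − R)) Δ P))) ∩ R) = R ∩ ((((P Δ (R ∩ (P − R))) Δ Q) ∩ Q) ∩ R).

Yes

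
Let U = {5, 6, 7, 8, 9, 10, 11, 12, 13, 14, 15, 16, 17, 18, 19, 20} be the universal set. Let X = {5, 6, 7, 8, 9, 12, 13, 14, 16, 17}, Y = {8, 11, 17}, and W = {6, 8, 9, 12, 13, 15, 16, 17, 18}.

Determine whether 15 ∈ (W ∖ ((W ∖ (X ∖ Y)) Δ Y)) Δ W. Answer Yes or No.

15 ∉ X and 15 ∉ Y, so 15 ∉ X ∖ Y
15 ∈ W and 15 ∉ (X ∖ Y), so 15 ∈ W ∖ (X ∖ Y)
15 ∈ (W ∖ (X ∖ Y)) and 15 ∉ Y, so 15 ∈ (W ∖ (X ∖ Y)) Δ Y
15 ∈ W and 15 ∈ ((W ∖ (X ∖ Y)) Δ Y), so 15 ∉ W ∖ ((W ∖ (X ∖ Y)) Δ Y)
15 ∉ (W ∖ ((W ∖ (X ∖ Y)) Δ Y)) and 15 ∈ W, so 15 ∈ (W ∖ ((W ∖ (X ∖ Y)) Δ Y)) Δ W

Yes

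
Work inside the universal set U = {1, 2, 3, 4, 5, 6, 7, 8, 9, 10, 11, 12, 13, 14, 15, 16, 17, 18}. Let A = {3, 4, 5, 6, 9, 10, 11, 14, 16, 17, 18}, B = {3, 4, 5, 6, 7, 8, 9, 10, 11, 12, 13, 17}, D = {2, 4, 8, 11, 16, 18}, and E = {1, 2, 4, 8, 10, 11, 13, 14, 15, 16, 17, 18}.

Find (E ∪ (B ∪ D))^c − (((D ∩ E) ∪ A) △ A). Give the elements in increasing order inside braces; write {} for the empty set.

B ∪ D = {2, 3, 4, 5, 6, 7, 8, 9, 10, 11, 12, 13, 16, 17, 18}
E ∪ (B ∪ D) = {1, 2, 3, 4, 5, 6, 7, 8, 9, 10, 11, 12, 13, 14, 15, 16, 17, 18}
(E ∪ (B ∪ D))^c = {}
D ∩ E = {2, 4, 8, 11, 16, 18}
(D ∩ E) ∪ A = {2, 3, 4, 5, 6, 8, 9, 10, 11, 14, 16, 17, 18}
((D ∩ E) ∪ A) △ A = {2, 8}
(E ∪ (B ∪ D))^c − (((D ∩ E) ∪ A) △ A) = {}

{}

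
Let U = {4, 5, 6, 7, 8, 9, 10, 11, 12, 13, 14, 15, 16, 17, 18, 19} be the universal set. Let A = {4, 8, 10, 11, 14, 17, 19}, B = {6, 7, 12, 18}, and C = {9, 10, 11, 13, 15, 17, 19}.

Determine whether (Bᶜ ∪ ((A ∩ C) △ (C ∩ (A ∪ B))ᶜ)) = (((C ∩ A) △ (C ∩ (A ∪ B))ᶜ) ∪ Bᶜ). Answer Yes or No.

Yes

Bᶜ = {4, 5, 8, 9, 10, 11, 13, 14, 15, 16, 17, 19}
A ∩ C = {10, 11, 17, 19}
A ∪ B = {4, 6, 7, 8, 10, 11, 12, 14, 17, 18, 19}
C ∩ (A ∪ B) = {10, 11, 17, 19}
(C ∩ (A ∪ B))ᶜ = {4, 5, 6, 7, 8, 9, 12, 13, 14, 15, 16, 18}
(A ∩ C) △ (C ∩ (A ∪ B))ᶜ = {4, 5, 6, 7, 8, 9, 10, 11, 12, 13, 14, 15, 16, 17, 18, 19}
Bᶜ ∪ ((A ∩ C) △ (C ∩ (A ∪ B))ᶜ) = {4, 5, 6, 7, 8, 9, 10, 11, 12, 13, 14, 15, 16, 17, 18, 19}
C ∩ A = {10, 11, 17, 19}
(C ∩ A) △ (C ∩ (A ∪ B))ᶜ = {4, 5, 6, 7, 8, 9, 10, 11, 12, 13, 14, 15, 16, 17, 18, 19}
((C ∩ A) △ (C ∩ (A ∪ B))ᶜ) ∪ Bᶜ = {4, 5, 6, 7, 8, 9, 10, 11, 12, 13, 14, 15, 16, 17, 18, 19}
Both equal {4, 5, 6, 7, 8, 9, 10, 11, 12, 13, 14, 15, 16, 17, 18, 19}, so Bᶜ ∪ ((A ∩ C) △ (C ∩ (A ∪ B))ᶜ) = ((C ∩ A) △ (C ∩ (A ∪ B))ᶜ) ∪ Bᶜ.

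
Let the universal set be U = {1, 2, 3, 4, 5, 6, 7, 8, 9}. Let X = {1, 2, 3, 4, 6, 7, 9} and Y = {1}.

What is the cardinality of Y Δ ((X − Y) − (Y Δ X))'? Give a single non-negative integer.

8

X − Y = {2, 3, 4, 6, 7, 9}
Y Δ X = {2, 3, 4, 6, 7, 9}
(X − Y) − (Y Δ X) = {}
((X − Y) − (Y Δ X))' = {1, 2, 3, 4, 5, 6, 7, 8, 9}
Y Δ ((X − Y) − (Y Δ X))' = {2, 3, 4, 5, 6, 7, 8, 9}
|Y Δ ((X − Y) − (Y Δ X))'| = 8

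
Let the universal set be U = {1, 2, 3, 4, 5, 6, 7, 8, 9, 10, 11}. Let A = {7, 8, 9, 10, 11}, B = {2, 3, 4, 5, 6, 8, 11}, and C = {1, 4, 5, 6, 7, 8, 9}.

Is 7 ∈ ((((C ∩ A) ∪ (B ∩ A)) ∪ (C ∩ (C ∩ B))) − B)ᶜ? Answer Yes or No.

No

7 ∈ C and 7 ∈ A, so 7 ∈ C ∩ A
7 ∉ B and 7 ∈ A, so 7 ∉ B ∩ A
7 ∈ (C ∩ A) and 7 ∉ (B ∩ A), so 7 ∈ (C ∩ A) ∪ (B ∩ A)
7 ∈ C and 7 ∉ B, so 7 ∉ C ∩ B
7 ∈ C and 7 ∉ (C ∩ B), so 7 ∉ C ∩ (C ∩ B)
7 ∈ ((C ∩ A) ∪ (B ∩ A)) and 7 ∉ (C ∩ (C ∩ B)), so 7 ∈ ((C ∩ A) ∪ (B ∩ A)) ∪ (C ∩ (C ∩ B))
7 ∈ (((C ∩ A) ∪ (B ∩ A)) ∪ (C ∩ (C ∩ B))) and 7 ∉ B, so 7 ∈ (((C ∩ A) ∪ (B ∩ A)) ∪ (C ∩ (C ∩ B))) − B
7 ∉ ((((C ∩ A) ∪ (B ∩ A)) ∪ (C ∩ (C ∩ B))) − B)ᶜ since 7 ∈ ((((C ∩ A) ∪ (B ∩ A)) ∪ (C ∩ (C ∩ B))) − B)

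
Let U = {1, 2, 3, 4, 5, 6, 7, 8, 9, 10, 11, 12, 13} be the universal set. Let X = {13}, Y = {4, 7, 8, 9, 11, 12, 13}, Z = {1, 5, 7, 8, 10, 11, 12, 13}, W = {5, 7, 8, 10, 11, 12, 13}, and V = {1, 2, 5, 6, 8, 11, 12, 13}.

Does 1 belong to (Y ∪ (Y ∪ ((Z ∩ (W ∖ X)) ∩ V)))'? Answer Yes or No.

Yes

1 ∉ W and 1 ∉ X, so 1 ∉ W ∖ X
1 ∈ Z and 1 ∉ (W ∖ X), so 1 ∉ Z ∩ (W ∖ X)
1 ∉ (Z ∩ (W ∖ X)) and 1 ∈ V, so 1 ∉ (Z ∩ (W ∖ X)) ∩ V
1 ∉ Y and 1 ∉ ((Z ∩ (W ∖ X)) ∩ V), so 1 ∉ Y ∪ ((Z ∩ (W ∖ X)) ∩ V)
1 ∉ Y and 1 ∉ (Y ∪ ((Z ∩ (W ∖ X)) ∩ V)), so 1 ∉ Y ∪ (Y ∪ ((Z ∩ (W ∖ X)) ∩ V))
1 ∈ (Y ∪ (Y ∪ ((Z ∩ (W ∖ X)) ∩ V)))' since 1 ∉ (Y ∪ (Y ∪ ((Z ∩ (W ∖ X)) ∩ V)))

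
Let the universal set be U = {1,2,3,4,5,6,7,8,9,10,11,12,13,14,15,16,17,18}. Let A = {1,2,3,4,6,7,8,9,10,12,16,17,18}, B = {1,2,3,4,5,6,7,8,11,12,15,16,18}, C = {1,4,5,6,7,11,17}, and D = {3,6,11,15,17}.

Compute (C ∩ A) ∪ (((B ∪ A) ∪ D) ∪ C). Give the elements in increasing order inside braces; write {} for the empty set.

C ∩ A = {1,4,6,7,17}
B ∪ A = {1,2,3,4,5,6,7,8,9,10,11,12,15,16,17,18}
(B ∪ A) ∪ D = {1,2,3,4,5,6,7,8,9,10,11,12,15,16,17,18}
((B ∪ A) ∪ D) ∪ C = {1,2,3,4,5,6,7,8,9,10,11,12,15,16,17,18}
(C ∩ A) ∪ (((B ∪ A) ∪ D) ∪ C) = {1,2,3,4,5,6,7,8,9,10,11,12,15,16,17,18}

{1,2,3,4,5,6,7,8,9,10,11,12,15,16,17,18}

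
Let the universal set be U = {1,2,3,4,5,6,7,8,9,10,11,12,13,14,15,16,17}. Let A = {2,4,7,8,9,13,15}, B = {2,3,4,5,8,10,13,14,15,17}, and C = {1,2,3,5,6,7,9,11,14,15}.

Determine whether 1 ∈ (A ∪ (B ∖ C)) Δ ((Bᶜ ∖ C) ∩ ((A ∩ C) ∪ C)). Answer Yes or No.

1 ∉ B and 1 ∈ C, so 1 ∉ B ∖ C
1 ∉ A and 1 ∉ (B ∖ C), so 1 ∉ A ∪ (B ∖ C)
1 ∉ B, so 1 ∈ Bᶜ
1 ∈ Bᶜ and 1 ∈ C, so 1 ∉ Bᶜ ∖ C
1 ∉ A and 1 ∈ C, so 1 ∉ A ∩ C
1 ∉ (A ∩ C) and 1 ∈ C, so 1 ∈ (A ∩ C) ∪ C
1 ∉ (Bᶜ ∖ C) and 1 ∈ ((A ∩ C) ∪ C), so 1 ∉ (Bᶜ ∖ C) ∩ ((A ∩ C) ∪ C)
1 ∉ (A ∪ (B ∖ C)) and 1 ∉ ((Bᶜ ∖ C) ∩ ((A ∩ C) ∪ C)), so 1 ∉ (A ∪ (B ∖ C)) Δ ((Bᶜ ∖ C) ∩ ((A ∩ C) ∪ C))

No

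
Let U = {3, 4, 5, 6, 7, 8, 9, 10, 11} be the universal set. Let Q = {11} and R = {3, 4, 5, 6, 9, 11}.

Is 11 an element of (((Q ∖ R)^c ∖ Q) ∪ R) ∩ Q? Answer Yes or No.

11 ∈ Q and 11 ∈ R, so 11 ∉ Q ∖ R
11 ∈ (Q ∖ R)^c since 11 ∉ (Q ∖ R)
11 ∈ (Q ∖ R)^c and 11 ∈ Q, so 11 ∉ (Q ∖ R)^c ∖ Q
11 ∉ ((Q ∖ R)^c ∖ Q) and 11 ∈ R, so 11 ∈ ((Q ∖ R)^c ∖ Q) ∪ R
11 ∈ (((Q ∖ R)^c ∖ Q) ∪ R) and 11 ∈ Q, so 11 ∈ (((Q ∖ R)^c ∖ Q) ∪ R) ∩ Q

Yes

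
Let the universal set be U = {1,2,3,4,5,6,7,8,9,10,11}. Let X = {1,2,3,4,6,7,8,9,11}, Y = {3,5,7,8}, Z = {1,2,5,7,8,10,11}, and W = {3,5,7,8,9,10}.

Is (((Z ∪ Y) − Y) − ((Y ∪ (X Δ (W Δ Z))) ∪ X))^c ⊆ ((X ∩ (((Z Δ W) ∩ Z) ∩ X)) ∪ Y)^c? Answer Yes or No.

No

Z ∪ Y = {1,2,3,5,7,8,10,11}
(Z ∪ Y) − Y = {1,2,10,11}
W Δ Z = {1,2,3,9,11}
X Δ (W Δ Z) = {4,6,7,8}
Y ∪ (X Δ (W Δ Z)) = {3,4,5,6,7,8}
(Y ∪ (X Δ (W Δ Z))) ∪ X = {1,2,3,4,5,6,7,8,9,11}
((Z ∪ Y) − Y) − ((Y ∪ (X Δ (W Δ Z))) ∪ X) = {10}
(((Z ∪ Y) − Y) − ((Y ∪ (X Δ (W Δ Z))) ∪ X))^c = {1,2,3,4,5,6,7,8,9,11}
Z Δ W = {1,2,3,9,11}
(Z Δ W) ∩ Z = {1,2,11}
((Z Δ W) ∩ Z) ∩ X = {1,2,11}
X ∩ (((Z Δ W) ∩ Z) ∩ X) = {1,2,11}
(X ∩ (((Z Δ W) ∩ Z) ∩ X)) ∪ Y = {1,2,3,5,7,8,11}
((X ∩ (((Z Δ W) ∩ Z) ∩ X)) ∪ Y)^c = {4,6,9,10}
1 ∈ (((Z ∪ Y) − Y) − ((Y ∪ (X Δ (W Δ Z))) ∪ X))^c but 1 ∉ ((X ∩ (((Z Δ W) ∩ Z) ∩ X)) ∪ Y)^c, so the inclusion fails.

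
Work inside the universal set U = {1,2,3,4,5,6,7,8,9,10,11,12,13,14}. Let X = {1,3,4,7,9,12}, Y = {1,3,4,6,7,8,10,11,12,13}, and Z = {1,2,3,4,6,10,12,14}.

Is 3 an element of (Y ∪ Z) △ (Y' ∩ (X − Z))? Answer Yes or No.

Yes

3 ∈ Y and 3 ∈ Z, so 3 ∈ Y ∪ Z
3 ∈ Y, so 3 ∉ Y'
3 ∈ X and 3 ∈ Z, so 3 ∉ X − Z
3 ∉ Y' and 3 ∉ (X − Z), so 3 ∉ Y' ∩ (X − Z)
3 ∈ (Y ∪ Z) and 3 ∉ (Y' ∩ (X − Z)), so 3 ∈ (Y ∪ Z) △ (Y' ∩ (X − Z))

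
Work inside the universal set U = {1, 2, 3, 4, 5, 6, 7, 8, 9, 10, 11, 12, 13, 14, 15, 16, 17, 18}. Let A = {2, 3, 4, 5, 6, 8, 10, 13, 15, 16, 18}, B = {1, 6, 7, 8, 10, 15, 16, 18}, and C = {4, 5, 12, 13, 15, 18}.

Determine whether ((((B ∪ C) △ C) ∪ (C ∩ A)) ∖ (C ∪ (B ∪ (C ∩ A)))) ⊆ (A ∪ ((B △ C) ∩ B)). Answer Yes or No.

Yes

B ∪ C = {1, 4, 5, 6, 7, 8, 10, 12, 13, 15, 16, 18}
(B ∪ C) △ C = {1, 6, 7, 8, 10, 16}
C ∩ A = {4, 5, 13, 15, 18}
((B ∪ C) △ C) ∪ (C ∩ A) = {1, 4, 5, 6, 7, 8, 10, 13, 15, 16, 18}
B ∪ (C ∩ A) = {1, 4, 5, 6, 7, 8, 10, 13, 15, 16, 18}
C ∪ (B ∪ (C ∩ A)) = {1, 4, 5, 6, 7, 8, 10, 12, 13, 15, 16, 18}
(((B ∪ C) △ C) ∪ (C ∩ A)) ∖ (C ∪ (B ∪ (C ∩ A))) = {}
B △ C = {1, 4, 5, 6, 7, 8, 10, 12, 13, 16}
(B △ C) ∩ B = {1, 6, 7, 8, 10, 16}
A ∪ ((B △ C) ∩ B) = {1, 2, 3, 4, 5, 6, 7, 8, 10, 13, 15, 16, 18}
Every element of {} is in {1, 2, 3, 4, 5, 6, 7, 8, 10, 13, 15, 16, 18}, so (((B ∪ C) △ C) ∪ (C ∩ A)) ∖ (C ∪ (B ∪ (C ∩ A))) ⊆ A ∪ ((B △ C) ∩ B).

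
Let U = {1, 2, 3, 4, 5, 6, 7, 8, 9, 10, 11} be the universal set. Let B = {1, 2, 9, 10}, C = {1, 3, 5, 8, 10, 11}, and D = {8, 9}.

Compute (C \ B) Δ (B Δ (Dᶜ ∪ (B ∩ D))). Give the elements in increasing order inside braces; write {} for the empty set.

{4, 6, 7, 8}

C \ B = {3, 5, 8, 11}
Dᶜ = {1, 2, 3, 4, 5, 6, 7, 10, 11}
B ∩ D = {9}
Dᶜ ∪ (B ∩ D) = {1, 2, 3, 4, 5, 6, 7, 9, 10, 11}
B Δ (Dᶜ ∪ (B ∩ D)) = {3, 4, 5, 6, 7, 11}
(C \ B) Δ (B Δ (Dᶜ ∪ (B ∩ D))) = {4, 6, 7, 8}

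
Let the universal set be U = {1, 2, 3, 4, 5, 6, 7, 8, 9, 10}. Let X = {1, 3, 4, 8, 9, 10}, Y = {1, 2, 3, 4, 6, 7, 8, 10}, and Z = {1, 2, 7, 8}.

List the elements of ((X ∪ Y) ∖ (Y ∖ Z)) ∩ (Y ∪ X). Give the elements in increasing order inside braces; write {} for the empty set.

X ∪ Y = {1, 2, 3, 4, 6, 7, 8, 9, 10}
Y ∖ Z = {3, 4, 6, 10}
(X ∪ Y) ∖ (Y ∖ Z) = {1, 2, 7, 8, 9}
Y ∪ X = {1, 2, 3, 4, 6, 7, 8, 9, 10}
((X ∪ Y) ∖ (Y ∖ Z)) ∩ (Y ∪ X) = {1, 2, 7, 8, 9}

{1, 2, 7, 8, 9}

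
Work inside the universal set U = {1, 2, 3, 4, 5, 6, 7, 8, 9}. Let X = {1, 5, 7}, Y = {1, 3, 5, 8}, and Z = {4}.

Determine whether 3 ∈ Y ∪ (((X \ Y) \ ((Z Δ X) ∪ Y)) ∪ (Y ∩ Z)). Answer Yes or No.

3 ∉ X and 3 ∈ Y, so 3 ∉ X \ Y
3 ∉ Z and 3 ∉ X, so 3 ∉ Z Δ X
3 ∉ (Z Δ X) and 3 ∈ Y, so 3 ∈ (Z Δ X) ∪ Y
3 ∉ (X \ Y) and 3 ∈ ((Z Δ X) ∪ Y), so 3 ∉ (X \ Y) \ ((Z Δ X) ∪ Y)
3 ∈ Y and 3 ∉ Z, so 3 ∉ Y ∩ Z
3 ∉ ((X \ Y) \ ((Z Δ X) ∪ Y)) and 3 ∉ (Y ∩ Z), so 3 ∉ ((X \ Y) \ ((Z Δ X) ∪ Y)) ∪ (Y ∩ Z)
3 ∈ Y and 3 ∉ (((X \ Y) \ ((Z Δ X) ∪ Y)) ∪ (Y ∩ Z)), so 3 ∈ Y ∪ (((X \ Y) \ ((Z Δ X) ∪ Y)) ∪ (Y ∩ Z))

Yes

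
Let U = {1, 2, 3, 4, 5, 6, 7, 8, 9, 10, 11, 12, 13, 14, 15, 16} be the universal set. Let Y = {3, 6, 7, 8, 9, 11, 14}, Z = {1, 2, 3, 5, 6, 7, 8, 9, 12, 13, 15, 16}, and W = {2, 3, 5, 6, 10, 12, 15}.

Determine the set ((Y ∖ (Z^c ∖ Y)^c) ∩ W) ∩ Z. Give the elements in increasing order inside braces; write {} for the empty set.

{}

Z^c = {4, 10, 11, 14}
Z^c ∖ Y = {4, 10}
(Z^c ∖ Y)^c = {1, 2, 3, 5, 6, 7, 8, 9, 11, 12, 13, 14, 15, 16}
Y ∖ (Z^c ∖ Y)^c = {}
(Y ∖ (Z^c ∖ Y)^c) ∩ W = {}
((Y ∖ (Z^c ∖ Y)^c) ∩ W) ∩ Z = {}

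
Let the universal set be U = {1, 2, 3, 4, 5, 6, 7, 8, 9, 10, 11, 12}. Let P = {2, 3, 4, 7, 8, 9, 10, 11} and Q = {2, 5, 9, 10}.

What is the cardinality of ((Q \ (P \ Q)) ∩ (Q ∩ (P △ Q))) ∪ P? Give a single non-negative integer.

P \ Q = {3, 4, 7, 8, 11}
Q \ (P \ Q) = {2, 5, 9, 10}
P △ Q = {3, 4, 5, 7, 8, 11}
Q ∩ (P △ Q) = {5}
(Q \ (P \ Q)) ∩ (Q ∩ (P △ Q)) = {5}
((Q \ (P \ Q)) ∩ (Q ∩ (P △ Q))) ∪ P = {2, 3, 4, 5, 7, 8, 9, 10, 11}
|((Q \ (P \ Q)) ∩ (Q ∩ (P △ Q))) ∪ P| = 9

9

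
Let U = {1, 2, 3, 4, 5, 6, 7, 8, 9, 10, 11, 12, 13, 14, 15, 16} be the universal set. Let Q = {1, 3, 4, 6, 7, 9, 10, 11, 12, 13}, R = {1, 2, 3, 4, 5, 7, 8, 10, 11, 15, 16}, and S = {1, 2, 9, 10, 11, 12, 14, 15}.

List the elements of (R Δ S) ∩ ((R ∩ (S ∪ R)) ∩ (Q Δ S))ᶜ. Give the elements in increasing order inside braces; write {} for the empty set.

{5, 8, 9, 12, 14, 16}

R Δ S = {3, 4, 5, 7, 8, 9, 12, 14, 16}
S ∪ R = {1, 2, 3, 4, 5, 7, 8, 9, 10, 11, 12, 14, 15, 16}
R ∩ (S ∪ R) = {1, 2, 3, 4, 5, 7, 8, 10, 11, 15, 16}
Q Δ S = {2, 3, 4, 6, 7, 13, 14, 15}
(R ∩ (S ∪ R)) ∩ (Q Δ S) = {2, 3, 4, 7, 15}
((R ∩ (S ∪ R)) ∩ (Q Δ S))ᶜ = {1, 5, 6, 8, 9, 10, 11, 12, 13, 14, 16}
(R Δ S) ∩ ((R ∩ (S ∪ R)) ∩ (Q Δ S))ᶜ = {5, 8, 9, 12, 14, 16}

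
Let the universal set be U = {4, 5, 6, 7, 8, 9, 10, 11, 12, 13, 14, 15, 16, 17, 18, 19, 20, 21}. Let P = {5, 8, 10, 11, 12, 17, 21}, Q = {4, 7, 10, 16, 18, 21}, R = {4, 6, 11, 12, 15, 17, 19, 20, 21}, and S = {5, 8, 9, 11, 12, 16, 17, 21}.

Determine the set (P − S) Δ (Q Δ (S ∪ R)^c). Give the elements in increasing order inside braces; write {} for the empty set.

{4, 10, 13, 14, 16, 21}

P − S = {10}
S ∪ R = {4, 5, 6, 8, 9, 11, 12, 15, 16, 17, 19, 20, 21}
(S ∪ R)^c = {7, 10, 13, 14, 18}
Q Δ (S ∪ R)^c = {4, 13, 14, 16, 21}
(P − S) Δ (Q Δ (S ∪ R)^c) = {4, 10, 13, 14, 16, 21}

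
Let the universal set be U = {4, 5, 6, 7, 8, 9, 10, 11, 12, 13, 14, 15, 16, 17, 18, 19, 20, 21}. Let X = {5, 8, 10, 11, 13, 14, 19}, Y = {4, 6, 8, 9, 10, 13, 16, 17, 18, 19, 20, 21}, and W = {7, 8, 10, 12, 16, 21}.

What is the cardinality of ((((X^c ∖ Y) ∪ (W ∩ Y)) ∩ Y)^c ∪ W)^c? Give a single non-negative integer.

X^c = {4, 6, 7, 9, 12, 15, 16, 17, 18, 20, 21}
X^c ∖ Y = {7, 12, 15}
W ∩ Y = {8, 10, 16, 21}
(X^c ∖ Y) ∪ (W ∩ Y) = {7, 8, 10, 12, 15, 16, 21}
((X^c ∖ Y) ∪ (W ∩ Y)) ∩ Y = {8, 10, 16, 21}
(((X^c ∖ Y) ∪ (W ∩ Y)) ∩ Y)^c = {4, 5, 6, 7, 9, 11, 12, 13, 14, 15, 17, 18, 19, 20}
(((X^c ∖ Y) ∪ (W ∩ Y)) ∩ Y)^c ∪ W = {4, 5, 6, 7, 8, 9, 10, 11, 12, 13, 14, 15, 16, 17, 18, 19, 20, 21}
((((X^c ∖ Y) ∪ (W ∩ Y)) ∩ Y)^c ∪ W)^c = {}
|((((X^c ∖ Y) ∪ (W ∩ Y)) ∩ Y)^c ∪ W)^c| = 0

0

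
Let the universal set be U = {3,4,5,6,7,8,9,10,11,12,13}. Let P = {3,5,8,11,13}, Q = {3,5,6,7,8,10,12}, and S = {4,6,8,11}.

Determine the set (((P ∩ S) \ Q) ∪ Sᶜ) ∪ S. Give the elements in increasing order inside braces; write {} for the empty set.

P ∩ S = {8,11}
(P ∩ S) \ Q = {11}
Sᶜ = {3,5,7,9,10,12,13}
((P ∩ S) \ Q) ∪ Sᶜ = {3,5,7,9,10,11,12,13}
(((P ∩ S) \ Q) ∪ Sᶜ) ∪ S = {3,4,5,6,7,8,9,10,11,12,13}

{3,4,5,6,7,8,9,10,11,12,13}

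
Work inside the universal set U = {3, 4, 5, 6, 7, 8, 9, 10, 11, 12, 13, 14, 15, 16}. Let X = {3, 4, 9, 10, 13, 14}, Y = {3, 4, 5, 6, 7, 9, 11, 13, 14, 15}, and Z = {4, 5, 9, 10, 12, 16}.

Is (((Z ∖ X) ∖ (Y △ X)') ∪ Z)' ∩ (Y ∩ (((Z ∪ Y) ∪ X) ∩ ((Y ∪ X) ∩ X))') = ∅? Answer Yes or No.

No

Z ∖ X = {5, 12, 16}
Y △ X = {5, 6, 7, 10, 11, 15}
(Y △ X)' = {3, 4, 8, 9, 12, 13, 14, 16}
(Z ∖ X) ∖ (Y △ X)' = {5}
((Z ∖ X) ∖ (Y △ X)') ∪ Z = {4, 5, 9, 10, 12, 16}
(((Z ∖ X) ∖ (Y △ X)') ∪ Z)' = {3, 6, 7, 8, 11, 13, 14, 15}
Z ∪ Y = {3, 4, 5, 6, 7, 9, 10, 11, 12, 13, 14, 15, 16}
(Z ∪ Y) ∪ X = {3, 4, 5, 6, 7, 9, 10, 11, 12, 13, 14, 15, 16}
Y ∪ X = {3, 4, 5, 6, 7, 9, 10, 11, 13, 14, 15}
(Y ∪ X) ∩ X = {3, 4, 9, 10, 13, 14}
((Z ∪ Y) ∪ X) ∩ ((Y ∪ X) ∩ X) = {3, 4, 9, 10, 13, 14}
(((Z ∪ Y) ∪ X) ∩ ((Y ∪ X) ∩ X))' = {5, 6, 7, 8, 11, 12, 15, 16}
Y ∩ (((Z ∪ Y) ∪ X) ∩ ((Y ∪ X) ∩ X))' = {5, 6, 7, 11, 15}
6 lies in both, so they are not disjoint.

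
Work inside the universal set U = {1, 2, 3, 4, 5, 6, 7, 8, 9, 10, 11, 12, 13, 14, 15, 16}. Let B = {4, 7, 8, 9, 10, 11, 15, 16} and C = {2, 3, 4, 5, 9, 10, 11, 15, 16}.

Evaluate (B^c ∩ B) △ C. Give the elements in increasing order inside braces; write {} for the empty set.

B^c = {1, 2, 3, 5, 6, 12, 13, 14}
B^c ∩ B = {}
(B^c ∩ B) △ C = {2, 3, 4, 5, 9, 10, 11, 15, 16}

{2, 3, 4, 5, 9, 10, 11, 15, 16}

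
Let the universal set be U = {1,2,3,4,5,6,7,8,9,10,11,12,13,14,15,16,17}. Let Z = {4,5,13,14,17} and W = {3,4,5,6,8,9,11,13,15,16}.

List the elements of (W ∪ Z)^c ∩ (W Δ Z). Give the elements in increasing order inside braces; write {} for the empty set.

{}

W ∪ Z = {3,4,5,6,8,9,11,13,14,15,16,17}
(W ∪ Z)^c = {1,2,7,10,12}
W Δ Z = {3,6,8,9,11,14,15,16,17}
(W ∪ Z)^c ∩ (W Δ Z) = {}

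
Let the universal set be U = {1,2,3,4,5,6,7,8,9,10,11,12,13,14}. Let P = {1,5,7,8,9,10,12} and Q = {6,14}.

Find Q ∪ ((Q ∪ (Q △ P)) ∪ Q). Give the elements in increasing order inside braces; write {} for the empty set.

Q △ P = {1,5,6,7,8,9,10,12,14}
Q ∪ (Q △ P) = {1,5,6,7,8,9,10,12,14}
(Q ∪ (Q △ P)) ∪ Q = {1,5,6,7,8,9,10,12,14}
Q ∪ ((Q ∪ (Q △ P)) ∪ Q) = {1,5,6,7,8,9,10,12,14}

{1,5,6,7,8,9,10,12,14}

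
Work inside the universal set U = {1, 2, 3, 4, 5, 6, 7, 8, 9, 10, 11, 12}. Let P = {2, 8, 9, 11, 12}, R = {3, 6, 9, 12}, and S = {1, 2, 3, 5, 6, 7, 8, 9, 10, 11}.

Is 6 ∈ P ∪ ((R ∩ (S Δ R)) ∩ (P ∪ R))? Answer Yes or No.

6 ∈ S and 6 ∈ R, so 6 ∉ S Δ R
6 ∈ R and 6 ∉ (S Δ R), so 6 ∉ R ∩ (S Δ R)
6 ∉ P and 6 ∈ R, so 6 ∈ P ∪ R
6 ∉ (R ∩ (S Δ R)) and 6 ∈ (P ∪ R), so 6 ∉ (R ∩ (S Δ R)) ∩ (P ∪ R)
6 ∉ P and 6 ∉ ((R ∩ (S Δ R)) ∩ (P ∪ R)), so 6 ∉ P ∪ ((R ∩ (S Δ R)) ∩ (P ∪ R))

No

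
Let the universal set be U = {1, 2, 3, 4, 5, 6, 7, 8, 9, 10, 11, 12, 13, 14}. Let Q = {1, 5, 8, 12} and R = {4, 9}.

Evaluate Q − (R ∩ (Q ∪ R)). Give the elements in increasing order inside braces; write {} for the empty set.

{1, 5, 8, 12}

Q ∪ R = {1, 4, 5, 8, 9, 12}
R ∩ (Q ∪ R) = {4, 9}
Q − (R ∩ (Q ∪ R)) = {1, 5, 8, 12}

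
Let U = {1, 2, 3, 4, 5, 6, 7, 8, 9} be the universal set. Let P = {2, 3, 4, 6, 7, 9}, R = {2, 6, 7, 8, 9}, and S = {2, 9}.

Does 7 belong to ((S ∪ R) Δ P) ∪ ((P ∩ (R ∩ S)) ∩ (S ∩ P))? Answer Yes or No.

7 ∉ S and 7 ∈ R, so 7 ∈ S ∪ R
7 ∈ (S ∪ R) and 7 ∈ P, so 7 ∉ (S ∪ R) Δ P
7 ∈ R and 7 ∉ S, so 7 ∉ R ∩ S
7 ∈ P and 7 ∉ (R ∩ S), so 7 ∉ P ∩ (R ∩ S)
7 ∉ S and 7 ∈ P, so 7 ∉ S ∩ P
7 ∉ (P ∩ (R ∩ S)) and 7 ∉ (S ∩ P), so 7 ∉ (P ∩ (R ∩ S)) ∩ (S ∩ P)
7 ∉ ((S ∪ R) Δ P) and 7 ∉ ((P ∩ (R ∩ S)) ∩ (S ∩ P)), so 7 ∉ ((S ∪ R) Δ P) ∪ ((P ∩ (R ∩ S)) ∩ (S ∩ P))

No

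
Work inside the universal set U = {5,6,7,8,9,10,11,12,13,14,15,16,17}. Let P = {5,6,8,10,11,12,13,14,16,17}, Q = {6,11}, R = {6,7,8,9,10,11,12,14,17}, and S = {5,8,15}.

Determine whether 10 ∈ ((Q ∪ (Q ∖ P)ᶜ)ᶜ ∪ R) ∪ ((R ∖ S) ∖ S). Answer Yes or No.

10 ∉ Q and 10 ∈ P, so 10 ∉ Q ∖ P
10 ∈ (Q ∖ P)ᶜ since 10 ∉ (Q ∖ P)
10 ∉ Q and 10 ∈ (Q ∖ P)ᶜ, so 10 ∈ Q ∪ (Q ∖ P)ᶜ
10 ∉ (Q ∪ (Q ∖ P)ᶜ)ᶜ since 10 ∈ (Q ∪ (Q ∖ P)ᶜ)
10 ∉ (Q ∪ (Q ∖ P)ᶜ)ᶜ and 10 ∈ R, so 10 ∈ (Q ∪ (Q ∖ P)ᶜ)ᶜ ∪ R
10 ∈ R and 10 ∉ S, so 10 ∈ R ∖ S
10 ∈ (R ∖ S) and 10 ∉ S, so 10 ∈ (R ∖ S) ∖ S
10 ∈ ((Q ∪ (Q ∖ P)ᶜ)ᶜ ∪ R) and 10 ∈ ((R ∖ S) ∖ S), so 10 ∈ ((Q ∪ (Q ∖ P)ᶜ)ᶜ ∪ R) ∪ ((R ∖ S) ∖ S)

Yes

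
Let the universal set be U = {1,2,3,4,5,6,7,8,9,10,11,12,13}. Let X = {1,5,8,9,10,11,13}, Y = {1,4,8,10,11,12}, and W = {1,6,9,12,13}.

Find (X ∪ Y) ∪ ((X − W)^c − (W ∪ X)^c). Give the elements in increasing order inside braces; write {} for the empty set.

{1,4,5,6,8,9,10,11,12,13}

X ∪ Y = {1,4,5,8,9,10,11,12,13}
X − W = {5,8,10,11}
(X − W)^c = {1,2,3,4,6,7,9,12,13}
W ∪ X = {1,5,6,8,9,10,11,12,13}
(W ∪ X)^c = {2,3,4,7}
(X − W)^c − (W ∪ X)^c = {1,6,9,12,13}
(X ∪ Y) ∪ ((X − W)^c − (W ∪ X)^c) = {1,4,5,6,8,9,10,11,12,13}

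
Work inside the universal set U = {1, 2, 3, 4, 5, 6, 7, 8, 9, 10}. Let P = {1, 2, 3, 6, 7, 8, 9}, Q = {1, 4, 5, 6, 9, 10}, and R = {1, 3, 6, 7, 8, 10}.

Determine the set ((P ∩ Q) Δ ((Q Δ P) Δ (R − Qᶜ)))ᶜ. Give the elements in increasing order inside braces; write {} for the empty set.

{1, 6, 10}

P ∩ Q = {1, 6, 9}
Q Δ P = {2, 3, 4, 5, 7, 8, 10}
Qᶜ = {2, 3, 7, 8}
R − Qᶜ = {1, 6, 10}
(Q Δ P) Δ (R − Qᶜ) = {1, 2, 3, 4, 5, 6, 7, 8}
(P ∩ Q) Δ ((Q Δ P) Δ (R − Qᶜ)) = {2, 3, 4, 5, 7, 8, 9}
((P ∩ Q) Δ ((Q Δ P) Δ (R − Qᶜ)))ᶜ = {1, 6, 10}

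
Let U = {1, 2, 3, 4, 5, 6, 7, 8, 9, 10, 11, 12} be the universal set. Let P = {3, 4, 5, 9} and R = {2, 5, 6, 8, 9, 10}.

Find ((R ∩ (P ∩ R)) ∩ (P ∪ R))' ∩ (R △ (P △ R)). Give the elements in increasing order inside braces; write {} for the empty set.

{3, 4}

P ∩ R = {5, 9}
R ∩ (P ∩ R) = {5, 9}
P ∪ R = {2, 3, 4, 5, 6, 8, 9, 10}
(R ∩ (P ∩ R)) ∩ (P ∪ R) = {5, 9}
((R ∩ (P ∩ R)) ∩ (P ∪ R))' = {1, 2, 3, 4, 6, 7, 8, 10, 11, 12}
P △ R = {2, 3, 4, 6, 8, 10}
R △ (P △ R) = {3, 4, 5, 9}
((R ∩ (P ∩ R)) ∩ (P ∪ R))' ∩ (R △ (P △ R)) = {3, 4}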